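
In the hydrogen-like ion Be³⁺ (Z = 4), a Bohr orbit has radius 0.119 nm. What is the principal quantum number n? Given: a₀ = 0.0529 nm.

3

r_n = n²a₀/Z ⇒ n² = rZ/a₀ = 0.119 × 4 / 0.0529 ≈ 9.00
n = 3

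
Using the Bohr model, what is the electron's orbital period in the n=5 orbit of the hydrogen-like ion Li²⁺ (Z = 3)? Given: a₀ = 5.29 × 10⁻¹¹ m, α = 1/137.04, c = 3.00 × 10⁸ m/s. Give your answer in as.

r = n²a₀/Z = 5²·5.29 × 10⁻¹¹/3 = 4.41 × 10⁻¹⁰ m
v = Zαc/n = 3·0.00730·3.00 × 10⁸/5 = 1.31 × 10⁶ m/s
T = 2πr/v = 2.11 × 10⁻¹⁵ s = 2110 as

2110 as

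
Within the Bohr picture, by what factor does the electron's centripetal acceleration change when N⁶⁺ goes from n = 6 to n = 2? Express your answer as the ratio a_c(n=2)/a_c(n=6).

81

a_c ∝ Z^3 · n^-4; with Z fixed, a_c ∝ n^-4.
a_c(n=2)/a_c(n=6) = (2/6)^-4 = 81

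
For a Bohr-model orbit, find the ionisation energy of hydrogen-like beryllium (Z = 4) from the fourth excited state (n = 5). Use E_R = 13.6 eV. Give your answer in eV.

8.70 eV

E_n = −E_R·Z²/n² = −13.6 × 4²/5² eV = -8.70 eV
Ionisation energy = −E_n = 8.70 eV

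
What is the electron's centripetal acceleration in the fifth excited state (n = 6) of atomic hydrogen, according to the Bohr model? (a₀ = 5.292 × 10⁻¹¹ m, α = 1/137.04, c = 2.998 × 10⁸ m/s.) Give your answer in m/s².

6.978 × 10¹⁹ m/s²

r = n²a₀/Z = 1.905 × 10⁻⁹ m, v = Zαc/n = 3.646 × 10⁵ m/s
a = v²/r = (3.646 × 10⁵)² / 1.905 × 10⁻⁹ = 6.978 × 10¹⁹ m/s²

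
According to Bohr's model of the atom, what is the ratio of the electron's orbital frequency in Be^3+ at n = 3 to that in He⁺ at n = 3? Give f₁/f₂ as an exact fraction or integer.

f ∝ Z^2 · n^-3
f₁/f₂ = (4/2)^2 · (3/3)^-3 = 4

4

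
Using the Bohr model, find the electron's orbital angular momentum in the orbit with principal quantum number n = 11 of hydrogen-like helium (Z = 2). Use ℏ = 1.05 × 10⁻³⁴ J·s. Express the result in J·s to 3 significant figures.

L_n = nℏ = 11 × 1.05 × 10⁻³⁴ = 1.16 × 10⁻³³ J·s

1.16 × 10⁻³³ J·s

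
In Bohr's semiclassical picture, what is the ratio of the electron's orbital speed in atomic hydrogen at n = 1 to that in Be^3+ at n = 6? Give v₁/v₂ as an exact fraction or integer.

3/2

v ∝ Z^1 · n^-1
v₁/v₂ = (1/4)^1 · (1/6)^-1 = 3/2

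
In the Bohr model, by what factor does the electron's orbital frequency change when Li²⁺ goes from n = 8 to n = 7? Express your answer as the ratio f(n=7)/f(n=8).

512/343

f ∝ Z^2 · n^-3; with Z fixed, f ∝ n^-3.
f(n=7)/f(n=8) = (7/8)^-3 = 512/343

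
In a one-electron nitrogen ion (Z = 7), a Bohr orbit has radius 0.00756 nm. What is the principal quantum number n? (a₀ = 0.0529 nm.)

r_n = n²a₀/Z ⇒ n² = rZ/a₀ = 0.00756 × 7 / 0.0529 ≈ 1.00
n = 1

1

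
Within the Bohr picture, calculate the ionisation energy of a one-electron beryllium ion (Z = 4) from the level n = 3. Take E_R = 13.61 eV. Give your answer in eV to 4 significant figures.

E_n = −E_R·Z²/n² = −13.61 × 4²/3² eV = -24.20 eV
Ionisation energy = −E_n = 24.20 eV

24.20 eV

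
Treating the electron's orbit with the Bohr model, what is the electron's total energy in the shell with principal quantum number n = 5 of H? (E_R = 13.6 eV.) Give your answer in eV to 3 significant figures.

E_n = −E_R·Z²/n² = −13.6 × 1²/5² = -0.544 eV

-0.544 eV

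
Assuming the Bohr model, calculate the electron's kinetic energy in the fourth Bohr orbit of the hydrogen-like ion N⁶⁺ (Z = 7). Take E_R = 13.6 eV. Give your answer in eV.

For a Coulomb orbit the virial theorem gives K = −E_n.
E_n = −E_R·Z²/n², so K = E_R·Z²/n² = 13.6 × 7²/4² = 41.6 eV

41.6 eV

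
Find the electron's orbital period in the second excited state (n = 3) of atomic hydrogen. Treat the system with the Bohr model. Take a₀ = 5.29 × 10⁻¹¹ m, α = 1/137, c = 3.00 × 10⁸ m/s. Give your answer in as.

4100 as

r = n²a₀/Z = 3²·5.29 × 10⁻¹¹/1 = 4.76 × 10⁻¹⁰ m
v = Zαc/n = 1·0.00730·3.00 × 10⁸/3 = 7.30 × 10⁵ m/s
T = 2πr/v = 4.10 × 10⁻¹⁵ s = 4100 as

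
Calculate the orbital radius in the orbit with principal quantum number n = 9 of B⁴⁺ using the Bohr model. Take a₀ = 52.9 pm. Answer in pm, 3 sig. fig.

r_n = n²a₀/Z = 9² × 52.9 / 5
    = 81 × 52.9 / 5 = 857 pm

857 pm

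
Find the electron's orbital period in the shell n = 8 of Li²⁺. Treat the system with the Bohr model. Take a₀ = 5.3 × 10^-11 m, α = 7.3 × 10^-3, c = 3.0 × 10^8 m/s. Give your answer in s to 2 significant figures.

8.7 × 10^-15 s

r = n²a₀/Z = 8²·5.3 × 10^-11/3 = 1.1 × 10^-9 m
v = Zαc/n = 3·0.0073·3.0 × 10^8/8 = 8.2 × 10^5 m/s
T = 2πr/v = 8.7 × 10^-15 s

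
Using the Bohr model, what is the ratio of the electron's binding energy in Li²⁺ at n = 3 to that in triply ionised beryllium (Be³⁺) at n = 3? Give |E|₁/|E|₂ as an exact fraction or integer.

9/16

|E| ∝ Z^2 · n^-2
|E|₁/|E|₂ = (3/4)^2 · (3/3)^-2 = 9/16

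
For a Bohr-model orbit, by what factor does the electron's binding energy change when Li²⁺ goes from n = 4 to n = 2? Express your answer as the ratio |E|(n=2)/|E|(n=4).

|E| ∝ Z^2 · n^-2; with Z fixed, |E| ∝ n^-2.
|E|(n=2)/|E|(n=4) = (2/4)^-2 = 4

4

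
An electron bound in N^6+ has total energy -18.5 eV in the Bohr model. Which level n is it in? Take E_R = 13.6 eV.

6

E_n = −E_R Z²/n² ⇒ n² = E_R Z²/(−E_n) = 13.6 × 7² / 18.5 ≈ 36.02
n = 6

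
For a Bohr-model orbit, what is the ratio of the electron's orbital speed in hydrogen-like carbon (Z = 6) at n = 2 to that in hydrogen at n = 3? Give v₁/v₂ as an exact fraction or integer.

9

v ∝ Z^1 · n^-1
v₁/v₂ = (6/1)^1 · (2/3)^-1 = 9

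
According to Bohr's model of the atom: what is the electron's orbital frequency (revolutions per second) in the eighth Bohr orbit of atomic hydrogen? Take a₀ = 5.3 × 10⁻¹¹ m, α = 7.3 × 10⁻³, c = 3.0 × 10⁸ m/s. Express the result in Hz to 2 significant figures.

r = n²a₀/Z = 3.4 × 10⁻⁹ m, v = Zαc/n = 2.7 × 10⁵ m/s
f = v/(2πr) = 1.3 × 10¹³ Hz

1.3 × 10¹³ Hz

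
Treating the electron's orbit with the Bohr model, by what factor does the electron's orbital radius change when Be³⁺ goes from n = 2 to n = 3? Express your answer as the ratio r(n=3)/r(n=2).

r ∝ Z^-1 · n^2; with Z fixed, r ∝ n^2.
r(n=3)/r(n=2) = (3/2)^2 = 9/4

9/4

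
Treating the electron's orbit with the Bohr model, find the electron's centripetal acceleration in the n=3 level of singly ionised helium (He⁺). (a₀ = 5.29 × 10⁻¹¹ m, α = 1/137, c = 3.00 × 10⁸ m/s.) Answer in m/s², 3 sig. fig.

8.95 × 10²¹ m/s²

r = n²a₀/Z = 2.38 × 10⁻¹⁰ m, v = Zαc/n = 1.46 × 10⁶ m/s
a = v²/r = (1.46 × 10⁶)² / 2.38 × 10⁻¹⁰ = 8.95 × 10²¹ m/s²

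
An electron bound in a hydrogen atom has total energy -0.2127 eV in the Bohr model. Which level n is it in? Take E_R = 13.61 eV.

8

E_n = −E_R Z²/n² ⇒ n² = E_R Z²/(−E_n) = 13.61 × 1² / 0.2127 ≈ 63.99
n = 8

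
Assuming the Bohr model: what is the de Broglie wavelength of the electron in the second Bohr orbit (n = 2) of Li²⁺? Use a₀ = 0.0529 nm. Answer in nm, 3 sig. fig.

0.222 nm

The Bohr quantisation condition is nλ = 2πr_n.
r_n = n²a₀/Z = 0.0705 nm
λ = 2πr_n/n = 2π·0.0705/2 = 0.222 nm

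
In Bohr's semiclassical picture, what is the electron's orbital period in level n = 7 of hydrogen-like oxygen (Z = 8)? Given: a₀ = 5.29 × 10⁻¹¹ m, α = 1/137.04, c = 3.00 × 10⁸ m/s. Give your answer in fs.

r = n²a₀/Z = 7²·5.29 × 10⁻¹¹/8 = 3.24 × 10⁻¹⁰ m
v = Zαc/n = 8·0.00730·3.00 × 10⁸/7 = 2.50 × 10⁶ m/s
T = 2πr/v = 8.14 × 10⁻¹⁶ s = 0.814 fs

0.814 fs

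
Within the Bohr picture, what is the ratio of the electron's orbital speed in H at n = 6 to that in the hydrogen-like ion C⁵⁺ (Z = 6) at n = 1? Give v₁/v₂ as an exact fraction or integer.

1/36

v ∝ Z^1 · n^-1
v₁/v₂ = (1/6)^1 · (6/1)^-1 = 1/36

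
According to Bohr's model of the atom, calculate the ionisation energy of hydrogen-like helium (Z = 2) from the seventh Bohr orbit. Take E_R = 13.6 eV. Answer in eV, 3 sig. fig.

E_n = −E_R·Z²/n² = −13.6 × 2²/7² eV = -1.11 eV
Ionisation energy = −E_n = 1.11 eV

1.11 eV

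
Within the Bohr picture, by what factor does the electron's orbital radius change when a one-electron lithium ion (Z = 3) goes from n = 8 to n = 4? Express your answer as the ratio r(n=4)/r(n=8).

r ∝ Z^-1 · n^2; with Z fixed, r ∝ n^2.
r(n=4)/r(n=8) = (4/8)^2 = 1/4

1/4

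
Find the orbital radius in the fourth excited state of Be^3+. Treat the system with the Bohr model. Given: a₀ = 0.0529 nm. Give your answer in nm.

0.331 nm

r_n = n²a₀/Z = 5² × 0.0529 / 4
    = 25 × 0.0529 / 4 = 0.331 nm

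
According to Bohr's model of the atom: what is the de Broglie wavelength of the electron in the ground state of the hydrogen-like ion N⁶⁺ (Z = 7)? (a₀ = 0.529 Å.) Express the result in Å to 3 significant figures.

The Bohr quantisation condition is nλ = 2πr_n.
r_n = n²a₀/Z = 0.0756 Å
λ = 2πr_n/n = 2π·0.0756/1 = 0.475 Å

0.475 Å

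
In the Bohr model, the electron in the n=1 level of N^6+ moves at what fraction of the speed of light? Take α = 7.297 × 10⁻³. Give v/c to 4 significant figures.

v_n = Zαc/n, so v/c = Zα/n = 7 × 0.007297 / 1 = 0.05108

0.05108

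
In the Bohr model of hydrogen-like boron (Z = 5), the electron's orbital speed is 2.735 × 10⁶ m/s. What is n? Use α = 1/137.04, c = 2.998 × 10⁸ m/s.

v_n = Zαc/n ⇒ n = Zαc/v = 5 × 0.007297 × 2.998 × 10⁸ / 2.735 × 10⁶ ≈ 4.00
n = 4

4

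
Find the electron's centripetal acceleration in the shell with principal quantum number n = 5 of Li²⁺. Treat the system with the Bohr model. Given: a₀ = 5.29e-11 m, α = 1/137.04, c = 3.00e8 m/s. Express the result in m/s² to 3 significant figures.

3.91e21 m/s²

r = n²a₀/Z = 4.41e-10 m, v = Zαc/n = 1.31e6 m/s
a = v²/r = (1.31e6)² / 4.41e-10 = 3.91e21 m/s²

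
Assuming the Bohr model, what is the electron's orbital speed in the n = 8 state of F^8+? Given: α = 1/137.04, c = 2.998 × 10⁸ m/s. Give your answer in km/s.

2461 km/s

v_n = Zαc/n = 9 × 0.007297 × 2.998 × 10⁸ / 8
    = 2461 km/s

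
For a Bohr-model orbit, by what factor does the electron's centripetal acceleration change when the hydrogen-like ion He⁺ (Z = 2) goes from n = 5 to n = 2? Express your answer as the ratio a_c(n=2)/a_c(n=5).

a_c ∝ Z^3 · n^-4; with Z fixed, a_c ∝ n^-4.
a_c(n=2)/a_c(n=5) = (2/5)^-4 = 625/16

625/16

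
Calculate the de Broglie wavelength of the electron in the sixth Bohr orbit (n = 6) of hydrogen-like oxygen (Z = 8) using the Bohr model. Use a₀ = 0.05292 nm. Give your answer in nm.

The Bohr quantisation condition is nλ = 2πr_n.
r_n = n²a₀/Z = 0.2381 nm
λ = 2πr_n/n = 2π·0.2381/6 = 0.2494 nm

0.2494 nm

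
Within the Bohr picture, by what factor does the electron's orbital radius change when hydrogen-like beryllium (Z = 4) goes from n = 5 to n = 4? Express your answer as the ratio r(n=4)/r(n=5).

r ∝ Z^-1 · n^2; with Z fixed, r ∝ n^2.
r(n=4)/r(n=5) = (4/5)^2 = 16/25

16/25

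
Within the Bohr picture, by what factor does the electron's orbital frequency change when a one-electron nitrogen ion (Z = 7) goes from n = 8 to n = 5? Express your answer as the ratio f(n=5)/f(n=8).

f ∝ Z^2 · n^-3; with Z fixed, f ∝ n^-3.
f(n=5)/f(n=8) = (5/8)^-3 = 512/125

512/125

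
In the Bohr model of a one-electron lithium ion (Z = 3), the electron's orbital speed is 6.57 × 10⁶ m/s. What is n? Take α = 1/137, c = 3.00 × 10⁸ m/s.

1

v_n = Zαc/n ⇒ n = Zαc/v = 3 × 0.00730 × 3.00 × 10⁸ / 6.57 × 10⁶ ≈ 1.00
n = 1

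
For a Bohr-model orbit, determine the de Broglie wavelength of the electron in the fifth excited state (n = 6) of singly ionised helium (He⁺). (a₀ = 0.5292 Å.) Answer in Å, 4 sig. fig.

The Bohr quantisation condition is nλ = 2πr_n.
r_n = n²a₀/Z = 9.526 Å
λ = 2πr_n/n = 2π·9.526/6 = 9.975 Å

9.975 Å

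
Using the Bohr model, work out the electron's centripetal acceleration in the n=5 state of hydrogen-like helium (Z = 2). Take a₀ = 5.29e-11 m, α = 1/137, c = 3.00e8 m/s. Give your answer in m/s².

1.16e21 m/s²

r = n²a₀/Z = 6.61e-10 m, v = Zαc/n = 8.76e5 m/s
a = v²/r = (8.76e5)² / 6.61e-10 = 1.16e21 m/s²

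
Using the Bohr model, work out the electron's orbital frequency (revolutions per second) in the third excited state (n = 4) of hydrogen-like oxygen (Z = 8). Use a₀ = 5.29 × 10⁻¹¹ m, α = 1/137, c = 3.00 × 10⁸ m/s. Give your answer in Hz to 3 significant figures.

6.59 × 10¹⁵ Hz

r = n²a₀/Z = 1.06 × 10⁻¹⁰ m, v = Zαc/n = 4.38 × 10⁶ m/s
f = v/(2πr) = 6.59 × 10¹⁵ Hz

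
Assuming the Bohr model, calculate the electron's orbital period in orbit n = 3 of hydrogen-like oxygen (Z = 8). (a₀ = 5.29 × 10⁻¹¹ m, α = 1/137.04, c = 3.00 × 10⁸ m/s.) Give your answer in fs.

0.0641 fs

r = n²a₀/Z = 3²·5.29 × 10⁻¹¹/8 = 5.95 × 10⁻¹¹ m
v = Zαc/n = 8·0.00730·3.00 × 10⁸/3 = 5.84 × 10⁶ m/s
T = 2πr/v = 6.41 × 10⁻¹⁷ s = 0.0641 fs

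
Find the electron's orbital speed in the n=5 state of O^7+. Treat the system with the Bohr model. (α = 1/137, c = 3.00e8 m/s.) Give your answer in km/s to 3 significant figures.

3500 km/s

v_n = Zαc/n = 8 × 0.00730 × 3.00e8 / 5
    = 3500 km/s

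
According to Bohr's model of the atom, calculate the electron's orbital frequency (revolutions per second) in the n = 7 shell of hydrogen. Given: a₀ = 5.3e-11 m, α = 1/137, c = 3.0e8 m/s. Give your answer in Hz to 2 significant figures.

1.9e13 Hz

r = n²a₀/Z = 2.6e-9 m, v = Zαc/n = 3.1e5 m/s
f = v/(2πr) = 1.9e13 Hz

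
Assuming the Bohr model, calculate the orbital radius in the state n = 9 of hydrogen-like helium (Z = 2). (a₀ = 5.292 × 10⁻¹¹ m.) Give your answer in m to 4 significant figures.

r_n = n²a₀/Z = 9² × 5.292 × 10⁻¹¹ / 2
    = 81 × 5.292 × 10⁻¹¹ / 2 = 2.143 × 10⁻⁹ m

2.143 × 10⁻⁹ m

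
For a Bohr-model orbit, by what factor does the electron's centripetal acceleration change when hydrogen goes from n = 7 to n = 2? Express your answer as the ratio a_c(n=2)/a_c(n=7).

2401/16

a_c ∝ Z^3 · n^-4; with Z fixed, a_c ∝ n^-4.
a_c(n=2)/a_c(n=7) = (2/7)^-4 = 2401/16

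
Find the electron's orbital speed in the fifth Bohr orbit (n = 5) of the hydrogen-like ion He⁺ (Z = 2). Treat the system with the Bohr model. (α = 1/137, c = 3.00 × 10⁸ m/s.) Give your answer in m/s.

v_n = Zαc/n = 2 × 0.00730 × 3.00 × 10⁸ / 5
    = 8.76 × 10⁵ m/s

8.76 × 10⁵ m/s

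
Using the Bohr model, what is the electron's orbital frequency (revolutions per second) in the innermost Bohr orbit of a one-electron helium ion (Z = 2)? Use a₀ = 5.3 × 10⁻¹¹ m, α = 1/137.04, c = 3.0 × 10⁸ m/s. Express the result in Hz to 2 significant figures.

2.6 × 10¹⁶ Hz

r = n²a₀/Z = 2.6 × 10⁻¹¹ m, v = Zαc/n = 4.4 × 10⁶ m/s
f = v/(2πr) = 2.6 × 10¹⁶ Hz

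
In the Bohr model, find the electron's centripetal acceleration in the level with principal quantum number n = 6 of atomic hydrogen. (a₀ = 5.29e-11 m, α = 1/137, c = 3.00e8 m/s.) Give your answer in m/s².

r = n²a₀/Z = 1.90e-9 m, v = Zαc/n = 3.65e5 m/s
a = v²/r = (3.65e5)² / 1.90e-9 = 6.99e19 m/s²

6.99e19 m/s²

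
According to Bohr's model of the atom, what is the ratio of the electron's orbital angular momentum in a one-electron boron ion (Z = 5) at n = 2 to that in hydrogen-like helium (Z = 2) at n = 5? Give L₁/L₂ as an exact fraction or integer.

2/5

L = nℏ is independent of Z.
L₁/L₂ = n₁/n₂ = 2/5 = 2/5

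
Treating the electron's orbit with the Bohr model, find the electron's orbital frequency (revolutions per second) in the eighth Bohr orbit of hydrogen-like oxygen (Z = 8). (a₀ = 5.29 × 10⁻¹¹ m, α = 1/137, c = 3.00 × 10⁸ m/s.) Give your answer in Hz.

8.24 × 10¹⁴ Hz

r = n²a₀/Z = 4.23 × 10⁻¹⁰ m, v = Zαc/n = 2.19 × 10⁶ m/s
f = v/(2πr) = 8.24 × 10¹⁴ Hz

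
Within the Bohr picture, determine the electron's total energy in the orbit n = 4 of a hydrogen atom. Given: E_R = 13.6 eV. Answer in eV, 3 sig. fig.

-0.850 eV

E_n = −E_R·Z²/n² = −13.6 × 1²/4² = -0.850 eV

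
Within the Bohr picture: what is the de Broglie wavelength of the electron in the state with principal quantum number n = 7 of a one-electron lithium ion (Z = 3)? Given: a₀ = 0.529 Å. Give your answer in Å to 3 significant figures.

7.76 Å

The Bohr quantisation condition is nλ = 2πr_n.
r_n = n²a₀/Z = 8.64 Å
λ = 2πr_n/n = 2π·8.64/7 = 7.76 Å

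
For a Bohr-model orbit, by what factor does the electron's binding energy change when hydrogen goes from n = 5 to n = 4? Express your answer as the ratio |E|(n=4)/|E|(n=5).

|E| ∝ Z^2 · n^-2; with Z fixed, |E| ∝ n^-2.
|E|(n=4)/|E|(n=5) = (4/5)^-2 = 25/16

25/16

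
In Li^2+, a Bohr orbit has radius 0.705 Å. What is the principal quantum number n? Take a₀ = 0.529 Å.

r_n = n²a₀/Z ⇒ n² = rZ/a₀ = 0.705 × 3 / 0.529 ≈ 4.00
n = 2

2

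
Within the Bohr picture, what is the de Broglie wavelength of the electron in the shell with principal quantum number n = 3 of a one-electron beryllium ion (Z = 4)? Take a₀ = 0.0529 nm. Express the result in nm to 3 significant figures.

The Bohr quantisation condition is nλ = 2πr_n.
r_n = n²a₀/Z = 0.119 nm
λ = 2πr_n/n = 2π·0.119/3 = 0.249 nm

0.249 nm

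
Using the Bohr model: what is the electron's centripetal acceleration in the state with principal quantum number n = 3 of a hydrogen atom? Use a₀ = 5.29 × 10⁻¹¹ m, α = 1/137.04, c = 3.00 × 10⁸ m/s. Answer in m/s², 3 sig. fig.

r = n²a₀/Z = 4.76 × 10⁻¹⁰ m, v = Zαc/n = 7.30 × 10⁵ m/s
a = v²/r = (7.30 × 10⁵)² / 4.76 × 10⁻¹⁰ = 1.12 × 10²¹ m/s²

1.12 × 10²¹ m/s²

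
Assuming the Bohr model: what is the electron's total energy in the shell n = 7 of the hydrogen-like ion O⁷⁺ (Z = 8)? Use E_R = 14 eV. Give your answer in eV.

-18 eV

E_n = −E_R·Z²/n² = −14 × 8²/7² = -18 eV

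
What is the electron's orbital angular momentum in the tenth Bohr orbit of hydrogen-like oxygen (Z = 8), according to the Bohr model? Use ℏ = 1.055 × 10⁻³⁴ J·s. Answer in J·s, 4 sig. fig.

1.055 × 10⁻³³ J·s

L_n = nℏ = 10 × 1.055 × 10⁻³⁴ = 1.055 × 10⁻³³ J·s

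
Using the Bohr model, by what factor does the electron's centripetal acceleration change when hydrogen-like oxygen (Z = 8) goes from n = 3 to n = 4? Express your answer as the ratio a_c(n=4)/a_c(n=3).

a_c ∝ Z^3 · n^-4; with Z fixed, a_c ∝ n^-4.
a_c(n=4)/a_c(n=3) = (4/3)^-4 = 81/256

81/256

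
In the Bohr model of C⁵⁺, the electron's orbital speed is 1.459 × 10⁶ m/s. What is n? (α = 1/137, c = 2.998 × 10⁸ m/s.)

v_n = Zαc/n ⇒ n = Zαc/v = 6 × 0.007299 × 2.998 × 10⁸ / 1.459 × 10⁶ ≈ 9.00
n = 9

9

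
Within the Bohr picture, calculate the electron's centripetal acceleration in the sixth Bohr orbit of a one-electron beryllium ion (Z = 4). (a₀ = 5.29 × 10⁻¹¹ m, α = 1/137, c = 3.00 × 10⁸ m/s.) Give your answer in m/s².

r = n²a₀/Z = 4.76 × 10⁻¹⁰ m, v = Zαc/n = 1.46 × 10⁶ m/s
a = v²/r = (1.46 × 10⁶)² / 4.76 × 10⁻¹⁰ = 4.48 × 10²¹ m/s²

4.48 × 10²¹ m/s²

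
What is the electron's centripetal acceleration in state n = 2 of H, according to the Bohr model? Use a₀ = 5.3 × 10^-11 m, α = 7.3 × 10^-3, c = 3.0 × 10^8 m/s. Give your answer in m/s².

r = n²a₀/Z = 2.1 × 10^-10 m, v = Zαc/n = 1.1 × 10^6 m/s
a = v²/r = (1.1 × 10^6)² / 2.1 × 10^-10 = 5.7 × 10^21 m/s²

5.7 × 10^21 m/s²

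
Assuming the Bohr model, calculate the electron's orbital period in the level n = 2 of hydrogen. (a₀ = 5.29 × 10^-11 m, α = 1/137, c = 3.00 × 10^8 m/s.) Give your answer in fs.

1.21 fs

r = n²a₀/Z = 2²·5.29 × 10^-11/1 = 2.12 × 10^-10 m
v = Zαc/n = 1·0.00730·3.00 × 10^8/2 = 1.09 × 10^6 m/s
T = 2πr/v = 1.21 × 10^-15 s = 1.21 fs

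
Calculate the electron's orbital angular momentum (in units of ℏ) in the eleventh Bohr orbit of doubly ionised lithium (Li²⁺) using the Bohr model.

L_n = nℏ, so L/ℏ = n = 11.

11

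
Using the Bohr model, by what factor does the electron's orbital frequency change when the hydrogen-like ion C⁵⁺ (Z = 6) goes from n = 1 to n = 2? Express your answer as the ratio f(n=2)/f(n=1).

f ∝ Z^2 · n^-3; with Z fixed, f ∝ n^-3.
f(n=2)/f(n=1) = (2/1)^-3 = 1/8

1/8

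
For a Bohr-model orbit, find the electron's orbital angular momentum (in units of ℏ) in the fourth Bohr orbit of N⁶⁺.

L_n = nℏ, so L/ℏ = n = 4.

4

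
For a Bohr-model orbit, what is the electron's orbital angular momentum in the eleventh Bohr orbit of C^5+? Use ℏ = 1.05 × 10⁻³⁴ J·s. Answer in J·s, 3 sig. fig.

L_n = nℏ = 11 × 1.05 × 10⁻³⁴ = 1.16 × 10⁻³³ J·s

1.16 × 10⁻³³ J·s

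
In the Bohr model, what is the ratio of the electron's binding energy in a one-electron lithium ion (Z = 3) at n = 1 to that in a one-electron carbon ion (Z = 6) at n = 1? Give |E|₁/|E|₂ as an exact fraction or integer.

1/4

|E| ∝ Z^2 · n^-2
|E|₁/|E|₂ = (3/6)^2 · (1/1)^-2 = 1/4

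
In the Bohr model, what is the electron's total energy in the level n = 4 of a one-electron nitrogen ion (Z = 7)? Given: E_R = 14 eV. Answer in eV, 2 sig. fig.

-43 eV

E_n = −E_R·Z²/n² = −14 × 7²/4² = -43 eV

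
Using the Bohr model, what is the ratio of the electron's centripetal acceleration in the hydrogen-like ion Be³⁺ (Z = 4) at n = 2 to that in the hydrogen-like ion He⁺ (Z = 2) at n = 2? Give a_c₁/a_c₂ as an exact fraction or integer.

8

a_c ∝ Z^3 · n^-4
a_c₁/a_c₂ = (4/2)^3 · (2/2)^-4 = 8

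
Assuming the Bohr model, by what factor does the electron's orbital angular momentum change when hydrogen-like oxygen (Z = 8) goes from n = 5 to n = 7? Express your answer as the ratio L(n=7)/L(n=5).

7/5

L = nℏ depends only on n, so L ∝ n.
L(n=7)/L(n=5) = (7/5)^1 = 7/5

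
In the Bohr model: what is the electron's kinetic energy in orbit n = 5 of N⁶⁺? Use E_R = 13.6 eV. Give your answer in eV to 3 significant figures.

26.7 eV

For a Coulomb orbit the virial theorem gives K = −E_n.
E_n = −E_R·Z²/n², so K = E_R·Z²/n² = 13.6 × 7²/5² = 26.7 eV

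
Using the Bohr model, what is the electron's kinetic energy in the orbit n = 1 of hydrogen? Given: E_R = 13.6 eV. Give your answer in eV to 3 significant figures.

For a Coulomb orbit the virial theorem gives K = −E_n.
E_n = −E_R·Z²/n², so K = E_R·Z²/n² = 13.6 × 1²/1² = 13.6 eV

13.6 eV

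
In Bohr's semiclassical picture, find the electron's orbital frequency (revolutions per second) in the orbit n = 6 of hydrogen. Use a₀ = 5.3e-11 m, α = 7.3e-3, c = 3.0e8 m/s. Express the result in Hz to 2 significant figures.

r = n²a₀/Z = 1.9e-9 m, v = Zαc/n = 3.6e5 m/s
f = v/(2πr) = 3.0e13 Hz

3.0e13 Hz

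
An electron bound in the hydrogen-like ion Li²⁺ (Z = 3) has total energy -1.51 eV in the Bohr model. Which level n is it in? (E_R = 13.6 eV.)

9

E_n = −E_R Z²/n² ⇒ n² = E_R Z²/(−E_n) = 13.6 × 3² / 1.51 ≈ 81.06
n = 9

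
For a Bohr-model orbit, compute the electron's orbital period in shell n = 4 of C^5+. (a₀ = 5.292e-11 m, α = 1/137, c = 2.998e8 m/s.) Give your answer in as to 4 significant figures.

270.1 as

r = n²a₀/Z = 4²·5.292e-11/6 = 1.411e-10 m
v = Zαc/n = 6·0.007299·2.998e8/4 = 3.282e6 m/s
T = 2πr/v = 2.701e-16 s = 270.1 as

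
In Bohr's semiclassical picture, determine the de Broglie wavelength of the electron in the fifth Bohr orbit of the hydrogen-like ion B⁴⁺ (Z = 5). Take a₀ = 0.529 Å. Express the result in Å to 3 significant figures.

3.32 Å

The Bohr quantisation condition is nλ = 2πr_n.
r_n = n²a₀/Z = 2.65 Å
λ = 2πr_n/n = 2π·2.65/5 = 3.32 Å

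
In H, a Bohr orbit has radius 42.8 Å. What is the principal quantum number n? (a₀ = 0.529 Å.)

9

r_n = n²a₀/Z ⇒ n² = rZ/a₀ = 42.8 × 1 / 0.529 ≈ 80.91
n = 9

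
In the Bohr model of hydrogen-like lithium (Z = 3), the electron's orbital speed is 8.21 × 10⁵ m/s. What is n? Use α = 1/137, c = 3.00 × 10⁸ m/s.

8

v_n = Zαc/n ⇒ n = Zαc/v = 3 × 0.00730 × 3.00 × 10⁸ / 8.21 × 10⁵ ≈ 8.00
n = 8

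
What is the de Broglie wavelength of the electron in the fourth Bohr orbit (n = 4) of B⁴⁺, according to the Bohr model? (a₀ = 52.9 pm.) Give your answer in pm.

266 pm

The Bohr quantisation condition is nλ = 2πr_n.
r_n = n²a₀/Z = 169 pm
λ = 2πr_n/n = 2π·169/4 = 266 pm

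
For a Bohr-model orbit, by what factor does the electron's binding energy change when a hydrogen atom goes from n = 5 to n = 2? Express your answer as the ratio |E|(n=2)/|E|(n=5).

25/4

|E| ∝ Z^2 · n^-2; with Z fixed, |E| ∝ n^-2.
|E|(n=2)/|E|(n=5) = (2/5)^-2 = 25/4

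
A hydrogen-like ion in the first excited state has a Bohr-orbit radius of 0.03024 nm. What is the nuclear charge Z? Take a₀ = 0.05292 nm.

7

r_n = n²a₀/Z ⇒ Z = n²a₀/r = 2² × 0.05292 / 0.03024 ≈ 7.00
Z = 7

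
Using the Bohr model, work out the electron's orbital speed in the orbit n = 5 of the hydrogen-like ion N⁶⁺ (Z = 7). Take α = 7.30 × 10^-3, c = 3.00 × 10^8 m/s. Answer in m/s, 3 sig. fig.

v_n = Zαc/n = 7 × 0.00730 × 3.00 × 10^8 / 5
    = 3.07 × 10^6 m/s

3.07 × 10^6 m/s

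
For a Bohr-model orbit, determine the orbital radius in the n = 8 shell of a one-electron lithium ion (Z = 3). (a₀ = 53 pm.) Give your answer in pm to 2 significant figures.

r_n = n²a₀/Z = 8² × 53 / 3
    = 64 × 53 / 3 = 1100 pm

1100 pm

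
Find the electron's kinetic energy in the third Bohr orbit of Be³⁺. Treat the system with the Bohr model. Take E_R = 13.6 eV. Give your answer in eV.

For a Coulomb orbit the virial theorem gives K = −E_n.
E_n = −E_R·Z²/n², so K = E_R·Z²/n² = 13.6 × 4²/3² = 24.2 eV

24.2 eV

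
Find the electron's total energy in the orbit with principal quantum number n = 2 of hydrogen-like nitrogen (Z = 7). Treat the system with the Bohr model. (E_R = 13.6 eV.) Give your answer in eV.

E_n = −E_R·Z²/n² = −13.6 × 7²/2² = -167 eV

-167 eV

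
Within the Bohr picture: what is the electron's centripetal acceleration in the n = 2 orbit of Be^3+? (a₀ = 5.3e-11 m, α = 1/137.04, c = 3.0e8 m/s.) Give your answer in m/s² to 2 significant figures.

3.6e23 m/s²

r = n²a₀/Z = 5.3e-11 m, v = Zαc/n = 4.4e6 m/s
a = v²/r = (4.4e6)² / 5.3e-11 = 3.6e23 m/s²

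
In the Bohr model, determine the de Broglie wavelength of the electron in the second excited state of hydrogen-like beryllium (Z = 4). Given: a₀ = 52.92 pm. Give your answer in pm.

The Bohr quantisation condition is nλ = 2πr_n.
r_n = n²a₀/Z = 119.1 pm
λ = 2πr_n/n = 2π·119.1/3 = 249.4 pm

249.4 pm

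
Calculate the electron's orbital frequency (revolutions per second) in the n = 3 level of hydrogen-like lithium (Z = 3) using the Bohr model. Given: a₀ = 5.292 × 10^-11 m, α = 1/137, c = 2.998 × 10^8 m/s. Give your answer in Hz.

2.194 × 10^15 Hz

r = n²a₀/Z = 1.588 × 10^-10 m, v = Zαc/n = 2.188 × 10^6 m/s
f = v/(2πr) = 2.194 × 10^15 Hz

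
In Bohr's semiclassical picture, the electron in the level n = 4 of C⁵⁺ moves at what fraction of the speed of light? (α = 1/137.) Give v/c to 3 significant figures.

v_n = Zαc/n, so v/c = Zα/n = 6 × 0.00730 / 4 = 0.0109

0.0109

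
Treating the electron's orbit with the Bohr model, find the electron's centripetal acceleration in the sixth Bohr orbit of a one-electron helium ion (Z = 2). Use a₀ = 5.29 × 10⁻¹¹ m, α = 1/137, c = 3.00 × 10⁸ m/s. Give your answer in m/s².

5.60 × 10²⁰ m/s²

r = n²a₀/Z = 9.52 × 10⁻¹⁰ m, v = Zαc/n = 7.30 × 10⁵ m/s
a = v²/r = (7.30 × 10⁵)² / 9.52 × 10⁻¹⁰ = 5.60 × 10²⁰ m/s²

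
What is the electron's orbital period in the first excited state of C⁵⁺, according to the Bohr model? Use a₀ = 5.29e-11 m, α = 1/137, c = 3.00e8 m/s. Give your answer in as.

r = n²a₀/Z = 2²·5.29e-11/6 = 3.53e-11 m
v = Zαc/n = 6·0.00730·3.00e8/2 = 6.57e6 m/s
T = 2πr/v = 3.37e-17 s = 33.7 as

33.7 as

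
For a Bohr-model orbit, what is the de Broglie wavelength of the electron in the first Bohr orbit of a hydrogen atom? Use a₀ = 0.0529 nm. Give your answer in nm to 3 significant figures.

The Bohr quantisation condition is nλ = 2πr_n.
r_n = n²a₀/Z = 0.0529 nm
λ = 2πr_n/n = 2π·0.0529/1 = 0.332 nm

0.332 nm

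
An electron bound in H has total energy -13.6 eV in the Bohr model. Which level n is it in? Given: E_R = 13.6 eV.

1

E_n = −E_R Z²/n² ⇒ n² = E_R Z²/(−E_n) = 13.6 × 1² / 13.6 ≈ 1.00
n = 1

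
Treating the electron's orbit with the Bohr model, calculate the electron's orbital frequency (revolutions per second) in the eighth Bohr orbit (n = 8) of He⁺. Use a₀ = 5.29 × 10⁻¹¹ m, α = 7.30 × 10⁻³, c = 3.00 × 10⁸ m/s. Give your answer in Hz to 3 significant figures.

r = n²a₀/Z = 1.69 × 10⁻⁹ m, v = Zαc/n = 5.47 × 10⁵ m/s
f = v/(2πr) = 5.15 × 10¹³ Hz

5.15 × 10¹³ Hz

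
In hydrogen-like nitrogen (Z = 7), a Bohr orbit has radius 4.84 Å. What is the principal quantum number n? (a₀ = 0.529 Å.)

r_n = n²a₀/Z ⇒ n² = rZ/a₀ = 4.84 × 7 / 0.529 ≈ 64.05
n = 8

8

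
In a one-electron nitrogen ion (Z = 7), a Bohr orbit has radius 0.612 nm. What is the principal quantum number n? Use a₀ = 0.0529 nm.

9

r_n = n²a₀/Z ⇒ n² = rZ/a₀ = 0.612 × 7 / 0.0529 ≈ 80.98
n = 9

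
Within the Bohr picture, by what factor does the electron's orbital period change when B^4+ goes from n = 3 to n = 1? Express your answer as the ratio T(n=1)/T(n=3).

T ∝ Z^-2 · n^3; with Z fixed, T ∝ n^3.
T(n=1)/T(n=3) = (1/3)^3 = 1/27

1/27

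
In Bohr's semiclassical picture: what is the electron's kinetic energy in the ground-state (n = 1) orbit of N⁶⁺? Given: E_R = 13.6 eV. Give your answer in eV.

666 eV

For a Coulomb orbit the virial theorem gives K = −E_n.
E_n = −E_R·Z²/n², so K = E_R·Z²/n² = 13.6 × 7²/1² = 666 eV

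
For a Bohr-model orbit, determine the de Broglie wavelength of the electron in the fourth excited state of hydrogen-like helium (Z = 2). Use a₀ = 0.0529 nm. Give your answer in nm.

0.831 nm

The Bohr quantisation condition is nλ = 2πr_n.
r_n = n²a₀/Z = 0.661 nm
λ = 2πr_n/n = 2π·0.661/5 = 0.831 nm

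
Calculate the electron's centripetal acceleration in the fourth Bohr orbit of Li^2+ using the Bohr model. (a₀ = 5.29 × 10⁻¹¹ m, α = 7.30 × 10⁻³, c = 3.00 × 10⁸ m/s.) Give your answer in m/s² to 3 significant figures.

r = n²a₀/Z = 2.82 × 10⁻¹⁰ m, v = Zαc/n = 1.64 × 10⁶ m/s
a = v²/r = (1.64 × 10⁶)² / 2.82 × 10⁻¹⁰ = 9.56 × 10²¹ m/s²

9.56 × 10²¹ m/s²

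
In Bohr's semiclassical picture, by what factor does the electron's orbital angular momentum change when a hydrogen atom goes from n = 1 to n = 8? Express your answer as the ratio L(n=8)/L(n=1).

L = nℏ depends only on n, so L ∝ n.
L(n=8)/L(n=1) = (8/1)^1 = 8

8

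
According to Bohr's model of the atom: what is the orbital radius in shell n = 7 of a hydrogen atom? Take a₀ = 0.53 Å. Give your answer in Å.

r_n = n²a₀/Z = 7² × 0.53 / 1
    = 49 × 0.53 / 1 = 26 Å

26 Å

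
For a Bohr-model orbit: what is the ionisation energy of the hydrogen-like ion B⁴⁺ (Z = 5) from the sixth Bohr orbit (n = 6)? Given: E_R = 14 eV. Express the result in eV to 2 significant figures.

9.7 eV

E_n = −E_R·Z²/n² = −14 × 5²/6² eV = -9.7 eV
Ionisation energy = −E_n = 9.7 eV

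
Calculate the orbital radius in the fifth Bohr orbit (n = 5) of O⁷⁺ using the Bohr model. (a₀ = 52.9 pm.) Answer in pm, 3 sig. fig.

r_n = n²a₀/Z = 5² × 52.9 / 8
    = 25 × 52.9 / 8 = 165 pm

165 pm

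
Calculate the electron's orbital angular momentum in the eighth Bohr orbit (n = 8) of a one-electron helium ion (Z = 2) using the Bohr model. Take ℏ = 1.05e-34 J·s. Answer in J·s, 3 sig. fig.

L_n = nℏ = 8 × 1.05e-34 = 8.40e-34 J·s

8.40e-34 J·s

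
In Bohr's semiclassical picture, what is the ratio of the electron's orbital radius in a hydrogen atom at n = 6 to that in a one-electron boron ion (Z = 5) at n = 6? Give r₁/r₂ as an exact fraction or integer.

r ∝ Z^-1 · n^2
r₁/r₂ = (1/5)^-1 · (6/6)^2 = 5

5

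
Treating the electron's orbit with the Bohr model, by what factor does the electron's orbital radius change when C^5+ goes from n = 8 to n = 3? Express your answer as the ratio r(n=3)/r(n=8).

9/64

r ∝ Z^-1 · n^2; with Z fixed, r ∝ n^2.
r(n=3)/r(n=8) = (3/8)^2 = 9/64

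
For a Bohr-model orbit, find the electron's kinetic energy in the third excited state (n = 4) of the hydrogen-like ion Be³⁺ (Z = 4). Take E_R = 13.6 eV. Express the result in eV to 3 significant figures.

13.6 eV

For a Coulomb orbit the virial theorem gives K = −E_n.
E_n = −E_R·Z²/n², so K = E_R·Z²/n² = 13.6 × 4²/4² = 13.6 eV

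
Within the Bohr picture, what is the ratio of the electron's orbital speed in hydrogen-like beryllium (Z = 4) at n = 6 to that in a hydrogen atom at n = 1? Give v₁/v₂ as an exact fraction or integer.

v ∝ Z^1 · n^-1
v₁/v₂ = (4/1)^1 · (6/1)^-1 = 2/3

2/3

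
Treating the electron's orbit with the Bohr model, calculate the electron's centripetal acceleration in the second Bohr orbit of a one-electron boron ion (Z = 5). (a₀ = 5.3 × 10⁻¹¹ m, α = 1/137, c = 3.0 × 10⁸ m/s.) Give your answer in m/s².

7.1 × 10²³ m/s²

r = n²a₀/Z = 4.2 × 10⁻¹¹ m, v = Zαc/n = 5.5 × 10⁶ m/s
a = v²/r = (5.5 × 10⁶)² / 4.2 × 10⁻¹¹ = 7.1 × 10²³ m/s²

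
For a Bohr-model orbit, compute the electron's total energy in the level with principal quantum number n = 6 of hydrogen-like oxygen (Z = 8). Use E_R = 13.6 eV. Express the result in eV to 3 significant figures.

-24.2 eV

E_n = −E_R·Z²/n² = −13.6 × 8²/6² = -24.2 eV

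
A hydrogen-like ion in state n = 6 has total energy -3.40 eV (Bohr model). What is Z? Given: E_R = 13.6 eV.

3

E_n = −E_R Z²/n² ⇒ Z² = −E_n n²/E_R = 3.40 × 6² / 13.6 ≈ 9.00
Z = 3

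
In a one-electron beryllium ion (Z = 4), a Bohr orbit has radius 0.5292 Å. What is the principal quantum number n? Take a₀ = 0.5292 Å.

2

r_n = n²a₀/Z ⇒ n² = rZ/a₀ = 0.5292 × 4 / 0.5292 ≈ 4.00
n = 2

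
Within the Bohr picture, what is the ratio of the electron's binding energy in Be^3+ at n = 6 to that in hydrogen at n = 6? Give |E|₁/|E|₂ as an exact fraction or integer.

|E| ∝ Z^2 · n^-2
|E|₁/|E|₂ = (4/1)^2 · (6/6)^-2 = 16

16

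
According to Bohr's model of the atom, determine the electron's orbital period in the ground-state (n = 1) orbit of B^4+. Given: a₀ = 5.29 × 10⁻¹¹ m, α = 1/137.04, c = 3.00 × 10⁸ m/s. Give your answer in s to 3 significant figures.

r = n²a₀/Z = 1²·5.29 × 10⁻¹¹/5 = 1.06 × 10⁻¹¹ m
v = Zαc/n = 5·0.00730·3.00 × 10⁸/1 = 1.09 × 10⁷ m/s
T = 2πr/v = 6.07 × 10⁻¹⁸ s

6.07 × 10⁻¹⁸ s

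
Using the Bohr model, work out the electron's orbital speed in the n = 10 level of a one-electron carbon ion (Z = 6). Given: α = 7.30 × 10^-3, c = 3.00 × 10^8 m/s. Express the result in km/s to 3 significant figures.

v_n = Zαc/n = 6 × 0.00730 × 3.00 × 10^8 / 10
    = 1310 km/s

1310 km/s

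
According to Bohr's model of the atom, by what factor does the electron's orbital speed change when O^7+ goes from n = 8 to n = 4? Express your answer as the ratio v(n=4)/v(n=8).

2

v ∝ Z^1 · n^-1; with Z fixed, v ∝ n^-1.
v(n=4)/v(n=8) = (4/8)^-1 = 2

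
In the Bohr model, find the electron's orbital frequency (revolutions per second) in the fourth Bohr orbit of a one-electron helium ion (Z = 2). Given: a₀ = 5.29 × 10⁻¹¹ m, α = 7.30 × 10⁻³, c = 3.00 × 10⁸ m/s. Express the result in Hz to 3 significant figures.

r = n²a₀/Z = 4.23 × 10⁻¹⁰ m, v = Zαc/n = 1.09 × 10⁶ m/s
f = v/(2πr) = 4.12 × 10¹⁴ Hz

4.12 × 10¹⁴ Hz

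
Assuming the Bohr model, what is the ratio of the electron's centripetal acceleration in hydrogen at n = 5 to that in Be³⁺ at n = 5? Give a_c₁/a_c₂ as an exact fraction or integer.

a_c ∝ Z^3 · n^-4
a_c₁/a_c₂ = (1/4)^3 · (5/5)^-4 = 1/64

1/64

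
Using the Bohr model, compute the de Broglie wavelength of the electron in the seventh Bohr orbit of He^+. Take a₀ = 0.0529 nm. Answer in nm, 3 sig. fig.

The Bohr quantisation condition is nλ = 2πr_n.
r_n = n²a₀/Z = 1.30 nm
λ = 2πr_n/n = 2π·1.30/7 = 1.16 nm

1.16 nm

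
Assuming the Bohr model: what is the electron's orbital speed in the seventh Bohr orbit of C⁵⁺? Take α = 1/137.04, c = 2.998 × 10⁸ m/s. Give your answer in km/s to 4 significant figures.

1875 km/s

v_n = Zαc/n = 6 × 0.007297 × 2.998 × 10⁸ / 7
    = 1875 km/s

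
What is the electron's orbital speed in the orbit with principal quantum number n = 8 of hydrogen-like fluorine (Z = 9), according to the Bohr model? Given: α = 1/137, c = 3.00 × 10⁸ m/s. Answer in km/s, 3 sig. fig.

2460 km/s

v_n = Zαc/n = 9 × 0.00730 × 3.00 × 10⁸ / 8
    = 2460 km/s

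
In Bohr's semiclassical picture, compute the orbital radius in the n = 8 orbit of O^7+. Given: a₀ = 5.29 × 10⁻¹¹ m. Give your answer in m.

4.23 × 10⁻¹⁰ m

r_n = n²a₀/Z = 8² × 5.29 × 10⁻¹¹ / 8
    = 64 × 5.29 × 10⁻¹¹ / 8 = 4.23 × 10⁻¹⁰ m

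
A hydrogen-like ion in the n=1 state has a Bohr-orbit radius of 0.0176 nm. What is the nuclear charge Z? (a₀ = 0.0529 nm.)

r_n = n²a₀/Z ⇒ Z = n²a₀/r = 1² × 0.0529 / 0.0176 ≈ 3.01
Z = 3

3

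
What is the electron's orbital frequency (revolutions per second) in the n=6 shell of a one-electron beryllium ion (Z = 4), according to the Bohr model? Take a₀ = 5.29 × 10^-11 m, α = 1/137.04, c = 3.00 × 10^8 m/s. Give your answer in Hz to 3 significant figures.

r = n²a₀/Z = 4.76 × 10^-10 m, v = Zαc/n = 1.46 × 10^6 m/s
f = v/(2πr) = 4.88 × 10^14 Hz

4.88 × 10^14 Hz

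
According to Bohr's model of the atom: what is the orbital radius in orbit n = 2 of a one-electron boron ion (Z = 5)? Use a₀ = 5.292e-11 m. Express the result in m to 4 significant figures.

r_n = n²a₀/Z = 2² × 5.292e-11 / 5
    = 4 × 5.292e-11 / 5 = 4.234e-11 m

4.234e-11 m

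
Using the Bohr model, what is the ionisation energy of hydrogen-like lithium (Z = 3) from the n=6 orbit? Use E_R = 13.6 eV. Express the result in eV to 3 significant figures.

E_n = −E_R·Z²/n² = −13.6 × 3²/6² eV = -3.40 eV
Ionisation energy = −E_n = 3.40 eV

3.40 eV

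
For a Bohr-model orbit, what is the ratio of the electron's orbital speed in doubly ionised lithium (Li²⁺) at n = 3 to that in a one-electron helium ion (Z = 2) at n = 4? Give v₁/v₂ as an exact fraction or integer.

v ∝ Z^1 · n^-1
v₁/v₂ = (3/2)^1 · (3/4)^-1 = 2

2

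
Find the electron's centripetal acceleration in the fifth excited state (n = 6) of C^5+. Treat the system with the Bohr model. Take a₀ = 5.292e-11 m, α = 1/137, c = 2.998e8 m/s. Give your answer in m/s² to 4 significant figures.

1.508e22 m/s²

r = n²a₀/Z = 3.175e-10 m, v = Zαc/n = 2.188e6 m/s
a = v²/r = (2.188e6)² / 3.175e-10 = 1.508e22 m/s²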